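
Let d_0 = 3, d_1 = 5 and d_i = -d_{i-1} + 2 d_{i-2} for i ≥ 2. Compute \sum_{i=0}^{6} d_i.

d_2 = -5 + 2·3 = 1
d_3 = -1 + 2·5 = 9
d_4 = -9 + 2·1 = -7
d_5 = -(-7) + 2·9 = 25
d_6 = -25 + 2·(-7) = -39
Sum = 3 + 5 + 1 + 9 + (-7) + 25 + (-39) = -3

-3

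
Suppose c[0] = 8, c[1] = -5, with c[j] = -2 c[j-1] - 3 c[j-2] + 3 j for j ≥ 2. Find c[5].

-17

c[2] = -2·(-5) - 3·8 + 6 = -8
c[3] = -2·(-8) - 3·(-5) + 9 = 40
c[4] = -2·40 - 3·(-8) + 12 = -44
c[5] = -2·(-44) - 3·40 + 15 = -17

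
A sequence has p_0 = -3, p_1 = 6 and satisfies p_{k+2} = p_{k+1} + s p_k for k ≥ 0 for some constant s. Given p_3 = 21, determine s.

p_2 = 6 - 3s
p_3 = 6 + 3s
So 6 + 3s = 21, giving s = 5.

5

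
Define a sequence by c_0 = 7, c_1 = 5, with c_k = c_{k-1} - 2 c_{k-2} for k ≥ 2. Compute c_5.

c_2 = 5 - 2(7) = -9
c_3 = (-9) - 2(5) = -19
c_4 = (-19) - 2(-9) = -1
c_5 = (-1) - 2(-19) = 37

37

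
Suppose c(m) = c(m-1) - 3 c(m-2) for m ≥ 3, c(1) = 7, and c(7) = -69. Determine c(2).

Let c(2) = w.
c(3) = -21 + w
c(4) = -21 - 2w
c(5) = 42 - 5w
c(6) = 105 + w
c(7) = -21 + 16w
So -21 + 16w = -69, giving w = -3.

-3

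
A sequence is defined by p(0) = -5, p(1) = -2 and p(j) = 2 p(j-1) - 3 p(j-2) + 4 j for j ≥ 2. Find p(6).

p(2) = 2*(-2) - 3*(-5) + 8 = 19
p(3) = 2*19 - 3*(-2) + 12 = 56
p(4) = 2*56 - 3*19 + 16 = 71
p(5) = 2*71 - 3*56 + 20 = -6
p(6) = 2*(-6) - 3*71 + 24 = -201

-201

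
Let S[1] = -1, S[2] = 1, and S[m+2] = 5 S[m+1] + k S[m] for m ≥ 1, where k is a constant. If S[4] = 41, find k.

-4

S[3] = 5 - k
S[4] = 25 - 4k
So 25 - 4k = 41, giving k = -4.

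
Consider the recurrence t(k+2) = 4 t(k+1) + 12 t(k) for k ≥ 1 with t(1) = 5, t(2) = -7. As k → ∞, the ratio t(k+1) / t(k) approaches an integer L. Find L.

6

The characteristic equation is r^2 - 4r - 12 = 0, which factors as (r - 6)(r + 2) = 0.
So the roots are 6 and -2. Since |6| > |-2| and the coefficient of 6^k is non-zero, the ratio tends to 6.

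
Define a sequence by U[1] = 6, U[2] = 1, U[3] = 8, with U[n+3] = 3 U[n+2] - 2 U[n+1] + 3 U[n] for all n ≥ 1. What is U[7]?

701

U[4] = 3·8 - 2·1 + 3·6 = 40
U[5] = 3·40 - 2·8 + 3·1 = 107
U[6] = 3·107 - 2·40 + 3·8 = 265
U[7] = 3·265 - 2·107 + 3·40 = 701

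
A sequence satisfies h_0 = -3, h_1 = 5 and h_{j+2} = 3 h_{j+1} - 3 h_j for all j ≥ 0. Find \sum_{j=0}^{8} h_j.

h_2 = 3·5 - 3·(-3) = 24
h_3 = 3·24 - 3·5 = 57
h_4 = 3·57 - 3·24 = 99
h_5 = 3·99 - 3·57 = 126
h_6 = 3·126 - 3·99 = 81
h_7 = 3·81 - 3·126 = -135
h_8 = 3·(-135) - 3·81 = -648
Sum = (-3) + 5 + 24 + 57 + 99 + 126 + 81 + (-135) + (-648) = -394

-394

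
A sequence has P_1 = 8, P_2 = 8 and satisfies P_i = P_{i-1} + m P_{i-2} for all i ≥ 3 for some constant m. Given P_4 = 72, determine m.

P_3 = 8 + 8m
P_4 = 8 + 16m
So 8 + 16m = 72, giving m = 4.

4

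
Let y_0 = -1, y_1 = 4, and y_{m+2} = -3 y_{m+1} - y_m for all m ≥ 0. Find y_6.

y_2 = -3*4 - (-1) = -11
y_3 = -3*(-11) - 4 = 29
y_4 = -3*29 - (-11) = -76
y_5 = -3*(-76) - 29 = 199
y_6 = -3*199 - (-76) = -521

-521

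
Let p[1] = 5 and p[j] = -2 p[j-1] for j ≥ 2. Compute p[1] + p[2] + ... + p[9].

p[2] = -2*5 = -10
p[3] = -2*(-10) = 20
p[4] = -2*20 = -40
p[5] = -2*(-40) = 80
p[6] = -2*80 = -160
p[7] = -2*(-160) = 320
p[8] = -2*320 = -640
p[9] = -2*(-640) = 1280
Sum = 5 + (-10) + 20 + (-40) + 80 + (-160) + 320 + (-640) + 1280 = 855

855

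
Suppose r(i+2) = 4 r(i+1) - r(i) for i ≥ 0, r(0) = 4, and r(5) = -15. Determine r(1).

1

Let r(1) = v.
r(2) = -4 + 4v
r(3) = -16 + 15v
r(4) = -60 + 56v
r(5) = -224 + 209v
So -224 + 209v = -15, giving v = 1.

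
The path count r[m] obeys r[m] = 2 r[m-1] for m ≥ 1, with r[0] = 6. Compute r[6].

r[1] = 2*6 = 12
r[2] = 2*12 = 24
r[3] = 2*24 = 48
r[4] = 2*48 = 96
r[5] = 2*96 = 192
r[6] = 2*192 = 384

384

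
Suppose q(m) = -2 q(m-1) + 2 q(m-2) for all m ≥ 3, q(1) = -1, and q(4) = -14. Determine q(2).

-3

Let q(2) = y.
q(3) = -2 - 2y
q(4) = 4 + 6y
So 4 + 6y = -14, giving y = -3.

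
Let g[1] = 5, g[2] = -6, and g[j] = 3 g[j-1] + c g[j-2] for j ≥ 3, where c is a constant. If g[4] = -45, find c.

g[3] = -18 + 5c
g[4] = -54 + 9c
So -54 + 9c = -45, giving c = 1.

1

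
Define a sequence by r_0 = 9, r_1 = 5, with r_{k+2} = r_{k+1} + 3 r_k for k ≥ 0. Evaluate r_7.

r_2 = 5 + 3·9 = 32
r_3 = 32 + 3·5 = 47
r_4 = 47 + 3·32 = 143
r_5 = 143 + 3·47 = 284
r_6 = 284 + 3·143 = 713
r_7 = 713 + 3·284 = 1565

1565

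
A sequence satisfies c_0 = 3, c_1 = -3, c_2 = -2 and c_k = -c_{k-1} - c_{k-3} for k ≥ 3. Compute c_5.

c_3 = -(-2) - 3 = -1
c_4 = -(-1) - (-3) = 4
c_5 = -4 - (-2) = -2

-2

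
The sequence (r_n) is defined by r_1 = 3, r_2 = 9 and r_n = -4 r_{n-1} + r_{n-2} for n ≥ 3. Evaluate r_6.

r_3 = -4(9) + 3 = -33
r_4 = -4(-33) + 9 = 141
r_5 = -4(141) + (-33) = -597
r_6 = -4(-597) + 141 = 2529

2529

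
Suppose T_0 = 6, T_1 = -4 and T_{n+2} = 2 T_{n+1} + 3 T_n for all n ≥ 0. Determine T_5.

T_2 = 2·(-4) + 3·6 = 10
T_3 = 2·10 + 3·(-4) = 8
T_4 = 2·8 + 3·10 = 46
T_5 = 2·46 + 3·8 = 116

116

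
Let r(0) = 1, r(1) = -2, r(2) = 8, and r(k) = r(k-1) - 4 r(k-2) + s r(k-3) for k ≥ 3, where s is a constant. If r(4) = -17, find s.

r(3) = 16 + s
r(4) = -16 - s
So -16 - s = -17, giving s = 1.

1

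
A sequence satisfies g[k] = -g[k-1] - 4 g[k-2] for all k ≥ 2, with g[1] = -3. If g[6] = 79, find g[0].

Let g[0] = x.
g[2] = 3 - 4x
g[3] = 9 + 4x
g[4] = -21 + 12x
g[5] = -15 - 28x
g[6] = 99 - 20x
So 99 - 20x = 79, giving x = 1.

1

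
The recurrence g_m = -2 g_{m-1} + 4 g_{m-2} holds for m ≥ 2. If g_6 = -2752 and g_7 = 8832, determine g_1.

Rearranging, g_{m-2} = (g_m + 2 g_{m-1}) / 4.
g_5 = (8832 + 2(-2752)) / 4 = 3328/4 = 832
g_4 = (-2752 + 2(832)) / 4 = -1088/4 = -272
g_3 = (832 + 2(-272)) / 4 = 288/4 = 72
g_2 = (-272 + 2(72)) / 4 = -128/4 = -32
g_1 = (72 + 2(-32)) / 4 = 8/4 = 2

2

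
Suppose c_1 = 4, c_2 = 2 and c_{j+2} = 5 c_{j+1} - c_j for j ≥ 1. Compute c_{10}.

c_3 = 5(2) - 4 = 6
c_4 = 5(6) - 2 = 28
c_5 = 5(28) - 6 = 134
c_6 = 5(134) - 28 = 642
c_7 = 5(642) - 134 = 3076
c_8 = 5(3076) - 642 = 14738
c_9 = 5(14738) - 3076 = 70614
c_{10} = 5(70614) - 14738 = 338332

338332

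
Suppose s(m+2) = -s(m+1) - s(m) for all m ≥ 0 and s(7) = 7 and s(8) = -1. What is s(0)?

-6

Rearranging, s(m-2) = -(s(m) + s(m-1)).
s(6) = -(-1 + 7) = -6
s(5) = -(7 + (-6)) = -1
s(4) = -(-6 + (-1)) = 7
s(3) = -(-1 + 7) = -6
s(2) = -(7 + (-6)) = -1
s(1) = -(-6 + (-1)) = 7
s(0) = -(-1 + 7) = -6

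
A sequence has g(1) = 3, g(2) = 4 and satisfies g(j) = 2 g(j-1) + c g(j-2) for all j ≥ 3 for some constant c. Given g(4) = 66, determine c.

g(3) = 8 + 3c
g(4) = 16 + 10c
So 16 + 10c = 66, giving c = 5.

5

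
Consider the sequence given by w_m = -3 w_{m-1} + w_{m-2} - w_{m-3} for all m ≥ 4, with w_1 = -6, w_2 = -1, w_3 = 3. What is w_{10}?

w_4 = -3*3 + (-1) - (-6) = -4
w_5 = -3*(-4) + 3 - (-1) = 16
w_6 = -3*16 + (-4) - 3 = -55
w_7 = -3*(-55) + 16 - (-4) = 185
w_8 = -3*185 + (-55) - 16 = -626
w_9 = -3*(-626) + 185 - (-55) = 2118
w_{10} = -3*2118 + (-626) - 185 = -7165

-7165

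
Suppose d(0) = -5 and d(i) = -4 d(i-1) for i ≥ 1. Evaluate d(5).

5120

d(1) = -4(-5) = 20
d(2) = -4(20) = -80
d(3) = -4(-80) = 320
d(4) = -4(320) = -1280
d(5) = -4(-1280) = 5120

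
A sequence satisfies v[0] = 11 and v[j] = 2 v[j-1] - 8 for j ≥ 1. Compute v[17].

The fixed point is -8/(1 - 2) = 8, so v[j] - 8 = 2(v[j-1] - 8).
Hence v[j] = 3·2^j + 8.
v[17] = 3·2^{17} + 8 = 3·131072 + 8 = 393224.

393224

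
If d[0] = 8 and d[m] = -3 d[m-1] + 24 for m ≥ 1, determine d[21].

The fixed point is 24/(1 + 3) = 6, so d[m] - 6 = -3(d[m-1] - 6).
Hence d[m] = 2·(-3)^m + 6.
d[21] = 2·(-3)^{21} + 6 = 2·-10460353203 + 6 = -20920706400.

-20920706400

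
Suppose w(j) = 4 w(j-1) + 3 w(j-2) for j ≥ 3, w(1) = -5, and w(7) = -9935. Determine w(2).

-2

Let w(2) = x.
w(3) = -15 + 4x
w(4) = -60 + 19x
w(5) = -285 + 88x
w(6) = -1320 + 409x
w(7) = -6135 + 1900x
So -6135 + 1900x = -9935, giving x = -2.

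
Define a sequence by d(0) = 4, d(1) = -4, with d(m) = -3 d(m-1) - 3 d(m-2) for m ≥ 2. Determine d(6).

-108

d(2) = -3·(-4) - 3·4 = 0
d(3) = -3·0 - 3·(-4) = 12
d(4) = -3·12 - 3·0 = -36
d(5) = -3·(-36) - 3·12 = 72
d(6) = -3·72 - 3·(-36) = -108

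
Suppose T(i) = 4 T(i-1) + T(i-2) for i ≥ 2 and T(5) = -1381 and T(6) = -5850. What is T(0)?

2

Rearranging, T(i-2) = T(i) - 4 T(i-1).
T(4) = -5850 - 4*(-1381) = -326
T(3) = -1381 - 4*(-326) = -77
T(2) = -326 - 4*(-77) = -18
T(1) = -77 - 4*(-18) = -5
T(0) = -18 - 4*(-5) = 2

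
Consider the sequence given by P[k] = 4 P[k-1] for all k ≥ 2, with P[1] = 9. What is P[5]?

2304

P[2] = 4(9) = 36
P[3] = 4(36) = 144
P[4] = 4(144) = 576
P[5] = 4(576) = 2304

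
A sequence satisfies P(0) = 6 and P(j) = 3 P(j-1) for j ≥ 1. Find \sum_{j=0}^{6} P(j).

6558

P(1) = 3*6 = 18
P(2) = 3*18 = 54
P(3) = 3*54 = 162
P(4) = 3*162 = 486
P(5) = 3*486 = 1458
P(6) = 3*1458 = 4374
Sum = 6 + 18 + 54 + 162 + 486 + 1458 + 4374 = 6558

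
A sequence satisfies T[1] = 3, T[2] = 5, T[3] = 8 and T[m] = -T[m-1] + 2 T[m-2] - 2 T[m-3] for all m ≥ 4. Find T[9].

342

T[4] = -8 + 2*5 - 2*3 = -4
T[5] = -(-4) + 2*8 - 2*5 = 10
T[6] = -10 + 2*(-4) - 2*8 = -34
T[7] = -(-34) + 2*10 - 2*(-4) = 62
T[8] = -62 + 2*(-34) - 2*10 = -150
T[9] = -(-150) + 2*62 - 2*(-34) = 342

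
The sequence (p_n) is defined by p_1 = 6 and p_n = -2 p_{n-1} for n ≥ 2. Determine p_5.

p_2 = -2·6 = -12
p_3 = -2·(-12) = 24
p_4 = -2·24 = -48
p_5 = -2·(-48) = 96

96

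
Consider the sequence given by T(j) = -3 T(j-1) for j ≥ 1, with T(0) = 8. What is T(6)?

T(1) = -3(8) = -24
T(2) = -3(-24) = 72
T(3) = -3(72) = -216
T(4) = -3(-216) = 648
T(5) = -3(648) = -1944
T(6) = -3(-1944) = 5832

5832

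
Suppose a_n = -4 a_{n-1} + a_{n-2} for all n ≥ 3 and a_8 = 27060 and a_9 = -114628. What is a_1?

-4

Rearranging, a_{n-2} = a_n + 4 a_{n-1}.
a_7 = -114628 + 4(27060) = -6388
a_6 = 27060 + 4(-6388) = 1508
a_5 = -6388 + 4(1508) = -356
a_4 = 1508 + 4(-356) = 84
a_3 = -356 + 4(84) = -20
a_2 = 84 + 4(-20) = 4
a_1 = -20 + 4(4) = -4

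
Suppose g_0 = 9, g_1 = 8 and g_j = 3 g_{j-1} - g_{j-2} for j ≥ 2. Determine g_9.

11789

g_2 = 3·8 - 9 = 15
g_3 = 3·15 - 8 = 37
g_4 = 3·37 - 15 = 96
g_5 = 3·96 - 37 = 251
g_6 = 3·251 - 96 = 657
g_7 = 3·657 - 251 = 1720
g_8 = 3·1720 - 657 = 4503
g_9 = 3·4503 - 1720 = 11789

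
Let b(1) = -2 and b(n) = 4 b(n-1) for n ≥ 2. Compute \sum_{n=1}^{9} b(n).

-174762

b(2) = 4(-2) = -8
b(3) = 4(-8) = -32
b(4) = 4(-32) = -128
b(5) = 4(-128) = -512
b(6) = 4(-512) = -2048
b(7) = 4(-2048) = -8192
b(8) = 4(-8192) = -32768
b(9) = 4(-32768) = -131072
Sum = (-2) + (-8) + (-32) + (-128) + (-512) + (-2048) + (-8192) + (-32768) + (-131072) = -174762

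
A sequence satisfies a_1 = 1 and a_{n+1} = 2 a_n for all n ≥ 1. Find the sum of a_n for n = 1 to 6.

63

a_2 = 2*1 = 2
a_3 = 2*2 = 4
a_4 = 2*4 = 8
a_5 = 2*8 = 16
a_6 = 2*16 = 32
Sum = 1 + 2 + 4 + 8 + 16 + 32 = 63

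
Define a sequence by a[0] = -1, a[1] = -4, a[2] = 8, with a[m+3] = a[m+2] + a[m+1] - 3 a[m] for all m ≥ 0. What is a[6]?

16

a[3] = 8 + (-4) - 3*(-1) = 7
a[4] = 7 + 8 - 3*(-4) = 27
a[5] = 27 + 7 - 3*8 = 10
a[6] = 10 + 27 - 3*7 = 16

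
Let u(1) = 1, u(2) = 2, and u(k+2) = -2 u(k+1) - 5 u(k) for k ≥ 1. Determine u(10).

u(3) = -2·2 - 5·1 = -9
u(4) = -2·(-9) - 5·2 = 8
u(5) = -2·8 - 5·(-9) = 29
u(6) = -2·29 - 5·8 = -98
u(7) = -2·(-98) - 5·29 = 51
u(8) = -2·51 - 5·(-98) = 388
u(9) = -2·388 - 5·51 = -1031
u(10) = -2·(-1031) - 5·388 = 122

122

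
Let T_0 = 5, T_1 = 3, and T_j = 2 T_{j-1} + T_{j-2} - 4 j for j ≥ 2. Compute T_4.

T_2 = 2·3 + 5 - 8 = 3
T_3 = 2·3 + 3 - 12 = -3
T_4 = 2·(-3) + 3 - 16 = -19

-19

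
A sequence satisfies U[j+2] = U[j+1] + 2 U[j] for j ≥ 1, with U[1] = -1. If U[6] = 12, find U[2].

Let U[2] = z.
U[3] = -2 + z
U[4] = -2 + 3z
U[5] = -6 + 5z
U[6] = -10 + 11z
So -10 + 11z = 12, giving z = 2.

2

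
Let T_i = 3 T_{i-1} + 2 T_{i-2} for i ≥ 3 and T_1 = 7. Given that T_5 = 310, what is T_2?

Let T_2 = y.
T_3 = 14 + 3y
T_4 = 42 + 11y
T_5 = 154 + 39y
So 154 + 39y = 310, giving y = 4.

4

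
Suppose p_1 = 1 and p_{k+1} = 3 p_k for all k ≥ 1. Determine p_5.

81

p_2 = 3*1 = 3
p_3 = 3*3 = 9
p_4 = 3*9 = 27
p_5 = 3*27 = 81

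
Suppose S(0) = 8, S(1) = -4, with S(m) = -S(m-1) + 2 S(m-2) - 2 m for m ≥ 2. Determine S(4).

54

S(2) = -(-4) + 2·8 - 4 = 16
S(3) = -16 + 2·(-4) - 6 = -30
S(4) = -(-30) + 2·16 - 8 = 54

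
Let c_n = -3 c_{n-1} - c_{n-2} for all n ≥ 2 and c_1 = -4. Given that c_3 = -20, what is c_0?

Let c_0 = v.
c_2 = 12 - v
c_3 = -32 + 3v
So -32 + 3v = -20, giving v = 4.

4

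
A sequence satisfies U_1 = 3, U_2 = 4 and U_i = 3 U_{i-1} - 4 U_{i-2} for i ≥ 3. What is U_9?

U_3 = 3(4) - 4(3) = 0
U_4 = 3(0) - 4(4) = -16
U_5 = 3(-16) - 4(0) = -48
U_6 = 3(-48) - 4(-16) = -80
U_7 = 3(-80) - 4(-48) = -48
U_8 = 3(-48) - 4(-80) = 176
U_9 = 3(176) - 4(-48) = 720

720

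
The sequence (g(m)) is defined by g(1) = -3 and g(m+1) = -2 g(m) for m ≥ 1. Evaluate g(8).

g(2) = -2*(-3) = 6
g(3) = -2*6 = -12
g(4) = -2*(-12) = 24
g(5) = -2*24 = -48
g(6) = -2*(-48) = 96
g(7) = -2*96 = -192
g(8) = -2*(-192) = 384

384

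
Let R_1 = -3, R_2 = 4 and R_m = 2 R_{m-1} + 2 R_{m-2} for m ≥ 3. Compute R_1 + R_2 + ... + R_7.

339

R_3 = 2*4 + 2*(-3) = 2
R_4 = 2*2 + 2*4 = 12
R_5 = 2*12 + 2*2 = 28
R_6 = 2*28 + 2*12 = 80
R_7 = 2*80 + 2*28 = 216
Sum = (-3) + 4 + 2 + 12 + 28 + 80 + 216 = 339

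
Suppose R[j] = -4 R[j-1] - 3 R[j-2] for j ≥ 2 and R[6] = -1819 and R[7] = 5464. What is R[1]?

4

Rearranging, R[j-2] = (R[j] + 4 R[j-1]) / -3.
R[5] = (5464 + 4(-1819)) / -3 = -1812/-3 = 604
R[4] = (-1819 + 4(604)) / -3 = 597/-3 = -199
R[3] = (604 + 4(-199)) / -3 = -192/-3 = 64
R[2] = (-199 + 4(64)) / -3 = 57/-3 = -19
R[1] = (64 + 4(-19)) / -3 = -12/-3 = 4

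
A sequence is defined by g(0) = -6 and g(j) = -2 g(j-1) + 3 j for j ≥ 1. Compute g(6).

-420

g(1) = -2·(-6) + 3 = 15
g(2) = -2·15 + 6 = -24
g(3) = -2·(-24) + 9 = 57
g(4) = -2·57 + 12 = -102
g(5) = -2·(-102) + 15 = 219
g(6) = -2·219 + 18 = -420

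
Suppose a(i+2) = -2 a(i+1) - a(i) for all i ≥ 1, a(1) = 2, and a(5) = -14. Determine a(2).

Let a(2) = v.
a(3) = -2 - 2v
a(4) = 4 + 3v
a(5) = -6 - 4v
So -6 - 4v = -14, giving v = 2.

2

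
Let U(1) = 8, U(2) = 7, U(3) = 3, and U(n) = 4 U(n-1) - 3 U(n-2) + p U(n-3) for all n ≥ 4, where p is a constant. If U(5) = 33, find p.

2

U(4) = -9 + 8p
U(5) = -45 + 39p
So -45 + 39p = 33, giving p = 2.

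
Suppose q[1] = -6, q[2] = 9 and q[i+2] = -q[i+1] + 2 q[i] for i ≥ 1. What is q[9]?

q[3] = -9 + 2·(-6) = -21
q[4] = -(-21) + 2·9 = 39
q[5] = -39 + 2·(-21) = -81
q[6] = -(-81) + 2·39 = 159
q[7] = -159 + 2·(-81) = -321
q[8] = -(-321) + 2·159 = 639
q[9] = -639 + 2·(-321) = -1281

-1281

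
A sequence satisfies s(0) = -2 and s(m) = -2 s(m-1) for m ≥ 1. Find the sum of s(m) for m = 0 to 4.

s(1) = -2·(-2) = 4
s(2) = -2·4 = -8
s(3) = -2·(-8) = 16
s(4) = -2·16 = -32
Sum = (-2) + 4 + (-8) + 16 + (-32) = -22

-22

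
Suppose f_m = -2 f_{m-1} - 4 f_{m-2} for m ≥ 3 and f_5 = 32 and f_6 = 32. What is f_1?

-3

Rearranging, f_{m-2} = (f_m + 2 f_{m-1}) / -4.
f_4 = (32 + 2(32)) / -4 = 96/-4 = -24
f_3 = (32 + 2(-24)) / -4 = -16/-4 = 4
f_2 = (-24 + 2(4)) / -4 = -16/-4 = 4
f_1 = (4 + 2(4)) / -4 = 12/-4 = -3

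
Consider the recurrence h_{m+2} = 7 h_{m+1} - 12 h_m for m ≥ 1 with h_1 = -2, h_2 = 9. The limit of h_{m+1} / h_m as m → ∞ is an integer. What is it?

The characteristic equation is r^2 - 7r + 12 = 0, which factors as (r - 4)(r - 3) = 0.
So the roots are 4 and 3. Since |4| > |3| and the coefficient of 4^m is non-zero, the ratio tends to 4.

4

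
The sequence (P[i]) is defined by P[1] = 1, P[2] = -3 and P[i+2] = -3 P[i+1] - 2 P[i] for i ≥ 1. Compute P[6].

P[3] = -3*(-3) - 2*1 = 7
P[4] = -3*7 - 2*(-3) = -15
P[5] = -3*(-15) - 2*7 = 31
P[6] = -3*31 - 2*(-15) = -63

-63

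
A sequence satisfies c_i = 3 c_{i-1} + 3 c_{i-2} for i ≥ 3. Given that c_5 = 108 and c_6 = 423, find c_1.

Rearranging, c_{i-2} = (c_i - 3 c_{i-1}) / 3.
c_4 = (423 - 3*108) / 3 = 99/3 = 33
c_3 = (108 - 3*33) / 3 = 9/3 = 3
c_2 = (33 - 3*3) / 3 = 24/3 = 8
c_1 = (3 - 3*8) / 3 = -21/3 = -7

-7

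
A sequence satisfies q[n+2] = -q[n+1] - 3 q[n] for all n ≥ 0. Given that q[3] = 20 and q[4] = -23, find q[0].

Rearranging, q[n-2] = (q[n] + q[n-1]) / -3.
q[2] = (-23 + 20) / -3 = -3/-3 = 1
q[1] = (20 + 1) / -3 = 21/-3 = -7
q[0] = (1 + (-7)) / -3 = -6/-3 = 2

2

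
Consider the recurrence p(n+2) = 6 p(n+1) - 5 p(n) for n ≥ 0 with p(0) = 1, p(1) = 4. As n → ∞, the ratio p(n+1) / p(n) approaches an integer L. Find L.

5

The characteristic equation is r^2 - 6r + 5 = 0, which factors as (r - 5)(r - 1) = 0.
So the roots are 5 and 1. Since |5| > |1| and the coefficient of 5^n is non-zero, the ratio tends to 5.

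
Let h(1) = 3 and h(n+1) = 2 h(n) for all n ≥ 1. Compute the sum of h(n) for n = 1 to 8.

h(2) = 2·3 = 6
h(3) = 2·6 = 12
h(4) = 2·12 = 24
h(5) = 2·24 = 48
h(6) = 2·48 = 96
h(7) = 2·96 = 192
h(8) = 2·192 = 384
Sum = 3 + 6 + 12 + 24 + 48 + 96 + 192 + 384 = 765

765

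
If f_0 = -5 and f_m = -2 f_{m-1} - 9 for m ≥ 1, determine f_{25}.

The fixed point is -9/(1 + 2) = -3, so f_m + 3 = -2(f_{m-1} + 3).
Hence f_m = -2·(-2)^m - 3.
f_{25} = -2·(-2)^{25} - 3 = -2·-33554432 - 3 = 67108861.

67108861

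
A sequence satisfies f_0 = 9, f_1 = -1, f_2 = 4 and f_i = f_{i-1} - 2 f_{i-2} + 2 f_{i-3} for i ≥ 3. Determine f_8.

34

f_3 = 4 - 2·(-1) + 2·9 = 24
f_4 = 24 - 2·4 + 2·(-1) = 14
f_5 = 14 - 2·24 + 2·4 = -26
f_6 = (-26) - 2·14 + 2·24 = -6
f_7 = (-6) - 2·(-26) + 2·14 = 74
f_8 = 74 - 2·(-6) + 2·(-26) = 34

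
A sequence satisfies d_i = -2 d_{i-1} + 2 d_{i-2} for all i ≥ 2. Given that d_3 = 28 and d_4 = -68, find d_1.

8

Rearranging, d_{i-2} = (d_i + 2 d_{i-1}) / 2.
d_2 = (-68 + 2(28)) / 2 = -12/2 = -6
d_1 = (28 + 2(-6)) / 2 = 16/2 = 8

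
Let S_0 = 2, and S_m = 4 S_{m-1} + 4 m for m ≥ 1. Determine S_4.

960

S_1 = 4(2) + 4 = 12
S_2 = 4(12) + 8 = 56
S_3 = 4(56) + 12 = 236
S_4 = 4(236) + 16 = 960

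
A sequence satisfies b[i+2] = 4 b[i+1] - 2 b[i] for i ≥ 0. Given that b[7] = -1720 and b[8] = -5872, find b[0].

Rearranging, b[i-2] = (b[i] - 4 b[i-1]) / -2.
b[6] = (-5872 - 4(-1720)) / -2 = 1008/-2 = -504
b[5] = (-1720 - 4(-504)) / -2 = 296/-2 = -148
b[4] = (-504 - 4(-148)) / -2 = 88/-2 = -44
b[3] = (-148 - 4(-44)) / -2 = 28/-2 = -14
b[2] = (-44 - 4(-14)) / -2 = 12/-2 = -6
b[1] = (-14 - 4(-6)) / -2 = 10/-2 = -5
b[0] = (-6 - 4(-5)) / -2 = 14/-2 = -7

-7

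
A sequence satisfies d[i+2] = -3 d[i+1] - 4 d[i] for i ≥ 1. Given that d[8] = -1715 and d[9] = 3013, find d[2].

Rearranging, d[i-2] = (d[i] + 3 d[i-1]) / -4.
d[7] = (3013 + 3*(-1715)) / -4 = -2132/-4 = 533
d[6] = (-1715 + 3*533) / -4 = -116/-4 = 29
d[5] = (533 + 3*29) / -4 = 620/-4 = -155
d[4] = (29 + 3*(-155)) / -4 = -436/-4 = 109
d[3] = (-155 + 3*109) / -4 = 172/-4 = -43
d[2] = (109 + 3*(-43)) / -4 = -20/-4 = 5

5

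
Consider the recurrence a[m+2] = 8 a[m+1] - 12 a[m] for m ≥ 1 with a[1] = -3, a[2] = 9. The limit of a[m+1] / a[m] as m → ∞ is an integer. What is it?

6

The characteristic equation is r^2 - 8r + 12 = 0, which factors as (r - 6)(r - 2) = 0.
So the roots are 6 and 2. Since |6| > |2| and the coefficient of 6^m is non-zero, the ratio tends to 6.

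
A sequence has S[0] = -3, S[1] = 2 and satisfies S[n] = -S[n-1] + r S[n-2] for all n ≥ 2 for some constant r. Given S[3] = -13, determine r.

S[2] = -2 - 3r
S[3] = 2 + 5r
So 2 + 5r = -13, giving r = -3.

-3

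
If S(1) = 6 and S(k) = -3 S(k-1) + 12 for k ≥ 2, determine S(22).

-31381059606

The fixed point is 12/(1 + 3) = 3, so S(k) - 3 = -3(S(k-1) - 3).
Hence S(k) = 3·(-3)^{k-1} + 3.
S(22) = 3·(-3)^{21} + 3 = 3·-10460353203 + 3 = -31381059606.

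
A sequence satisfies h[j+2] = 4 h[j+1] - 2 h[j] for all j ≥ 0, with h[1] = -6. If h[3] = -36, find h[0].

Let h[0] = w.
h[2] = -24 - 2w
h[3] = -84 - 8w
So -84 - 8w = -36, giving w = -6.

-6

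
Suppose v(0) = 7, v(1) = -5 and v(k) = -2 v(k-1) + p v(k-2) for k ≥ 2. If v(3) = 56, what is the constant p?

v(2) = 10 + 7p
v(3) = -20 - 19p
So -20 - 19p = 56, giving p = -4.

-4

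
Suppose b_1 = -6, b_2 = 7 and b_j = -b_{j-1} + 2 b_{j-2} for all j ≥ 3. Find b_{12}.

b_3 = -7 + 2*(-6) = -19
b_4 = -(-19) + 2*7 = 33
b_5 = -33 + 2*(-19) = -71
b_6 = -(-71) + 2*33 = 137
b_7 = -137 + 2*(-71) = -279
b_8 = -(-279) + 2*137 = 553
b_9 = -553 + 2*(-279) = -1111
b_{10} = -(-1111) + 2*553 = 2217
b_{11} = -2217 + 2*(-1111) = -4439
b_{12} = -(-4439) + 2*2217 = 8873

8873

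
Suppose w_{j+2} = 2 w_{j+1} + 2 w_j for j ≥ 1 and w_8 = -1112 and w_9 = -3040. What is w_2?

Rearranging, w_{j-2} = (w_j - 2 w_{j-1}) / 2.
w_7 = (-3040 - 2(-1112)) / 2 = -816/2 = -408
w_6 = (-1112 - 2(-408)) / 2 = -296/2 = -148
w_5 = (-408 - 2(-148)) / 2 = -112/2 = -56
w_4 = (-148 - 2(-56)) / 2 = -36/2 = -18
w_3 = (-56 - 2(-18)) / 2 = -20/2 = -10
w_2 = (-18 - 2(-10)) / 2 = 2/2 = 1

1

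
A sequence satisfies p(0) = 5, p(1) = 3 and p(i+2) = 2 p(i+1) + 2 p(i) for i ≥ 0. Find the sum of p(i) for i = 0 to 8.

9414

p(2) = 2·3 + 2·5 = 16
p(3) = 2·16 + 2·3 = 38
p(4) = 2·38 + 2·16 = 108
p(5) = 2·108 + 2·38 = 292
p(6) = 2·292 + 2·108 = 800
p(7) = 2·800 + 2·292 = 2184
p(8) = 2·2184 + 2·800 = 5968
Sum = 5 + 3 + 16 + 38 + 108 + 292 + 800 + 2184 + 5968 = 9414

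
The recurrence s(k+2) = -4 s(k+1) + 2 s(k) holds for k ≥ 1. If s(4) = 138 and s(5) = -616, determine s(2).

Rearranging, s(k-2) = (s(k) + 4 s(k-1)) / 2.
s(3) = (-616 + 4*138) / 2 = -64/2 = -32
s(2) = (138 + 4*(-32)) / 2 = 10/2 = 5

5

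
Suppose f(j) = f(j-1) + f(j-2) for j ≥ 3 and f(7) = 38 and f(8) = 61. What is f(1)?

6

Rearranging, f(j-2) = f(j) - f(j-1).
f(6) = 61 - 38 = 23
f(5) = 38 - 23 = 15
f(4) = 23 - 15 = 8
f(3) = 15 - 8 = 7
f(2) = 8 - 7 = 1
f(1) = 7 - 1 = 6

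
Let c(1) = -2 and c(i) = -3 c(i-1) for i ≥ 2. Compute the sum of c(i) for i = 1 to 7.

c(2) = -3(-2) = 6
c(3) = -3(6) = -18
c(4) = -3(-18) = 54
c(5) = -3(54) = -162
c(6) = -3(-162) = 486
c(7) = -3(486) = -1458
Sum = (-2) + 6 + (-18) + 54 + (-162) + 486 + (-1458) = -1094

-1094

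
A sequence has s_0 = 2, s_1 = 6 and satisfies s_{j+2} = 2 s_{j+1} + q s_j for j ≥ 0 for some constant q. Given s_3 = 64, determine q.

s_2 = 12 + 2q
s_3 = 24 + 10q
So 24 + 10q = 64, giving q = 4.

4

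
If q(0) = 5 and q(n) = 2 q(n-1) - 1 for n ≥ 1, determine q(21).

The fixed point is -1/(1 - 2) = 1, so q(n) - 1 = 2(q(n-1) - 1).
Hence q(n) = 4·2^n + 1.
q(21) = 4·2^{21} + 1 = 4·2097152 + 1 = 8388609.

8388609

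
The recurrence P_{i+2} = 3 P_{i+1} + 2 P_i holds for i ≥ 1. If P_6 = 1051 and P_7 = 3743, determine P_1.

Rearranging, P_{i-2} = (P_i - 3 P_{i-1}) / 2.
P_5 = (3743 - 3·1051) / 2 = 590/2 = 295
P_4 = (1051 - 3·295) / 2 = 166/2 = 83
P_3 = (295 - 3·83) / 2 = 46/2 = 23
P_2 = (83 - 3·23) / 2 = 14/2 = 7
P_1 = (23 - 3·7) / 2 = 2/2 = 1

1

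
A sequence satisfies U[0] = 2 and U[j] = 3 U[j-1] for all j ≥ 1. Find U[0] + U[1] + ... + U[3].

U[1] = 3*2 = 6
U[2] = 3*6 = 18
U[3] = 3*18 = 54
Sum = 2 + 6 + 18 + 54 = 80

80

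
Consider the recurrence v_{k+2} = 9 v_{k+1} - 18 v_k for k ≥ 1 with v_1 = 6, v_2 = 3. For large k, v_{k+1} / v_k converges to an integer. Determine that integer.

The characteristic equation is r^2 - 9r + 18 = 0, which factors as (r - 6)(r - 3) = 0.
So the roots are 6 and 3. Since |6| > |3| and the coefficient of 6^k is non-zero, the ratio tends to 6.

6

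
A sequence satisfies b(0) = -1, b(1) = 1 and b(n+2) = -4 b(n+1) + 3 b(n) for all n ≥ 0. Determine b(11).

6767071

b(2) = -4(1) + 3(-1) = -7
b(3) = -4(-7) + 3(1) = 31
b(4) = -4(31) + 3(-7) = -145
b(5) = -4(-145) + 3(31) = 673
b(6) = -4(673) + 3(-145) = -3127
b(7) = -4(-3127) + 3(673) = 14527
b(8) = -4(14527) + 3(-3127) = -67489
b(9) = -4(-67489) + 3(14527) = 313537
b(10) = -4(313537) + 3(-67489) = -1456615
b(11) = -4(-1456615) + 3(313537) = 6767071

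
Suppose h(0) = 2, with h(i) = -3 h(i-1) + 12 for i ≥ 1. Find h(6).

-726

h(1) = -3(2) + 12 = 6
h(2) = -3(6) + 12 = -6
h(3) = -3(-6) + 12 = 30
h(4) = -3(30) + 12 = -78
h(5) = -3(-78) + 12 = 246
h(6) = -3(246) + 12 = -726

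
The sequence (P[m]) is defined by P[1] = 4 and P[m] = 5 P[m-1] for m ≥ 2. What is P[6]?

12500

P[2] = 5(4) = 20
P[3] = 5(20) = 100
P[4] = 5(100) = 500
P[5] = 5(500) = 2500
P[6] = 5(2500) = 12500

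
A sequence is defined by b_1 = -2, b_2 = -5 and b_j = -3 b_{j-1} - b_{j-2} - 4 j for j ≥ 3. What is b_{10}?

b_3 = -3(-5) - (-2) - 12 = 5
b_4 = -3(5) - (-5) - 16 = -26
b_5 = -3(-26) - 5 - 20 = 53
b_6 = -3(53) - (-26) - 24 = -157
b_7 = -3(-157) - 53 - 28 = 390
b_8 = -3(390) - (-157) - 32 = -1045
b_9 = -3(-1045) - 390 - 36 = 2709
b_{10} = -3(2709) - (-1045) - 40 = -7122

-7122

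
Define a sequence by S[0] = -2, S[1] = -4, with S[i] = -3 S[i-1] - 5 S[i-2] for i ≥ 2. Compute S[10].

S[2] = -3*(-4) - 5*(-2) = 22
S[3] = -3*22 - 5*(-4) = -46
S[4] = -3*(-46) - 5*22 = 28
S[5] = -3*28 - 5*(-46) = 146
S[6] = -3*146 - 5*28 = -578
S[7] = -3*(-578) - 5*146 = 1004
S[8] = -3*1004 - 5*(-578) = -122
S[9] = -3*(-122) - 5*1004 = -4654
S[10] = -3*(-4654) - 5*(-122) = 14572

14572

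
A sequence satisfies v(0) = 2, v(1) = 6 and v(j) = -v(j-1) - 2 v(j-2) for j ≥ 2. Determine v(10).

134

v(2) = -6 - 2*2 = -10
v(3) = -(-10) - 2*6 = -2
v(4) = -(-2) - 2*(-10) = 22
v(5) = -22 - 2*(-2) = -18
v(6) = -(-18) - 2*22 = -26
v(7) = -(-26) - 2*(-18) = 62
v(8) = -62 - 2*(-26) = -10
v(9) = -(-10) - 2*62 = -114
v(10) = -(-114) - 2*(-10) = 134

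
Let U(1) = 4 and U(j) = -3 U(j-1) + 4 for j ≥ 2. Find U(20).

-3486784400

The fixed point is 4/(1 + 3) = 1, so U(j) - 1 = -3(U(j-1) - 1).
Hence U(j) = 3·(-3)^{j-1} + 1.
U(20) = 3·(-3)^{19} + 1 = 3·-1162261467 + 1 = -3486784400.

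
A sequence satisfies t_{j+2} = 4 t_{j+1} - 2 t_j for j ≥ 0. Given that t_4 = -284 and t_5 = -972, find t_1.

-3

Rearranging, t_{j-2} = (t_j - 4 t_{j-1}) / -2.
t_3 = (-972 - 4·(-284)) / -2 = 164/-2 = -82
t_2 = (-284 - 4·(-82)) / -2 = 44/-2 = -22
t_1 = (-82 - 4·(-22)) / -2 = 6/-2 = -3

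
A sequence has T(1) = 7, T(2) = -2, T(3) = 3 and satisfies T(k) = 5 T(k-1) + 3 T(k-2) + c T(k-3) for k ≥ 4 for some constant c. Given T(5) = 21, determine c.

-1

T(4) = 9 + 7c
T(5) = 54 + 33c
So 54 + 33c = 21, giving c = -1.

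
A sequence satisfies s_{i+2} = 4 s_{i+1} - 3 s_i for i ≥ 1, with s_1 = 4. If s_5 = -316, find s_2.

-4

Let s_2 = x.
s_3 = -12 + 4x
s_4 = -48 + 13x
s_5 = -156 + 40x
So -156 + 40x = -316, giving x = -4.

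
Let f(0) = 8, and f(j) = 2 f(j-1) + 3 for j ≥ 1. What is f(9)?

f(1) = 2*8 + 3 = 19
f(2) = 2*19 + 3 = 41
f(3) = 2*41 + 3 = 85
f(4) = 2*85 + 3 = 173
f(5) = 2*173 + 3 = 349
f(6) = 2*349 + 3 = 701
f(7) = 2*701 + 3 = 1405
f(8) = 2*1405 + 3 = 2813
f(9) = 2*2813 + 3 = 5629

5629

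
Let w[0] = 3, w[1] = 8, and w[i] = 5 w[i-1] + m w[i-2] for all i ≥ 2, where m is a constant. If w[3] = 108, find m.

w[2] = 40 + 3m
w[3] = 200 + 23m
So 200 + 23m = 108, giving m = -4.

-4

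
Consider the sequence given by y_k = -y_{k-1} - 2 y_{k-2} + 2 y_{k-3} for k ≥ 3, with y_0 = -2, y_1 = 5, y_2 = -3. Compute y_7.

141

y_3 = -(-3) - 2(5) + 2(-2) = -11
y_4 = -(-11) - 2(-3) + 2(5) = 27
y_5 = -27 - 2(-11) + 2(-3) = -11
y_6 = -(-11) - 2(27) + 2(-11) = -65
y_7 = -(-65) - 2(-11) + 2(27) = 141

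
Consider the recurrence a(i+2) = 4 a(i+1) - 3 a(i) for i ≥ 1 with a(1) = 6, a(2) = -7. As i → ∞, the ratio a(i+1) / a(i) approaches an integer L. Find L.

The characteristic equation is r^2 - 4r + 3 = 0, which factors as (r - 3)(r - 1) = 0.
So the roots are 3 and 1. Since |3| > |1| and the coefficient of 3^i is non-zero, the ratio tends to 3.

3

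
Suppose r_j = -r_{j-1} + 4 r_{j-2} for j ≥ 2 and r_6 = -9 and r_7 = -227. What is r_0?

Rearranging, r_{j-2} = (r_j + r_{j-1}) / 4.
r_5 = (-227 + (-9)) / 4 = -236/4 = -59
r_4 = (-9 + (-59)) / 4 = -68/4 = -17
r_3 = (-59 + (-17)) / 4 = -76/4 = -19
r_2 = (-17 + (-19)) / 4 = -36/4 = -9
r_1 = (-19 + (-9)) / 4 = -28/4 = -7
r_0 = (-9 + (-7)) / 4 = -16/4 = -4

-4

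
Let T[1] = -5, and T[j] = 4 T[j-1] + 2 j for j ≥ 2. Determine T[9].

-225742

T[2] = 4·(-5) + 4 = -16
T[3] = 4·(-16) + 6 = -58
T[4] = 4·(-58) + 8 = -224
T[5] = 4·(-224) + 10 = -886
T[6] = 4·(-886) + 12 = -3532
T[7] = 4·(-3532) + 14 = -14114
T[8] = 4·(-14114) + 16 = -56440
T[9] = 4·(-56440) + 18 = -225742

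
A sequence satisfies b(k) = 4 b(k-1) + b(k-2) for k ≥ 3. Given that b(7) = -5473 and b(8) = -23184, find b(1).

-1

Rearranging, b(k-2) = b(k) - 4 b(k-1).
b(6) = -23184 - 4*(-5473) = -1292
b(5) = -5473 - 4*(-1292) = -305
b(4) = -1292 - 4*(-305) = -72
b(3) = -305 - 4*(-72) = -17
b(2) = -72 - 4*(-17) = -4
b(1) = -17 - 4*(-4) = -1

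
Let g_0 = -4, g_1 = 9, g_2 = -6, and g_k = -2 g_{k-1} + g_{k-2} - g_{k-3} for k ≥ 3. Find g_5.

g_3 = -2*(-6) + 9 - (-4) = 25
g_4 = -2*25 + (-6) - 9 = -65
g_5 = -2*(-65) + 25 - (-6) = 161

161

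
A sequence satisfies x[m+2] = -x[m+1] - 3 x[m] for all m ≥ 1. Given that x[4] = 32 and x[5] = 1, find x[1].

Rearranging, x[m-2] = (x[m] + x[m-1]) / -3.
x[3] = (1 + 32) / -3 = 33/-3 = -11
x[2] = (32 + (-11)) / -3 = 21/-3 = -7
x[1] = (-11 + (-7)) / -3 = -18/-3 = 6

6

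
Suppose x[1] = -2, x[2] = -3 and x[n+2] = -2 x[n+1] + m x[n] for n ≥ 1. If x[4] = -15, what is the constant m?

-3

x[3] = 6 - 2m
x[4] = -12 + m
So -12 + m = -15, giving m = -3.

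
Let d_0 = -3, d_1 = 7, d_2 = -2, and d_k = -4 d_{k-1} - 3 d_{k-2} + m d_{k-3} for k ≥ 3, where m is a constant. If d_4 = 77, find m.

d_3 = -13 - 3m
d_4 = 58 + 19m
So 58 + 19m = 77, giving m = 1.

1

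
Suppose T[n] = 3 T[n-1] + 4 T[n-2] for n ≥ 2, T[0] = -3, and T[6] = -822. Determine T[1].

2

Let T[1] = v.
T[2] = -12 + 3v
T[3] = -36 + 13v
T[4] = -156 + 51v
T[5] = -612 + 205v
T[6] = -2460 + 819v
So -2460 + 819v = -822, giving v = 2.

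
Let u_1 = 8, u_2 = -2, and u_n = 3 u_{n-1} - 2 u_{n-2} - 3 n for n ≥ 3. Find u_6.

u_3 = 3(-2) - 2(8) - 9 = -31
u_4 = 3(-31) - 2(-2) - 12 = -101
u_5 = 3(-101) - 2(-31) - 15 = -256
u_6 = 3(-256) - 2(-101) - 18 = -584

-584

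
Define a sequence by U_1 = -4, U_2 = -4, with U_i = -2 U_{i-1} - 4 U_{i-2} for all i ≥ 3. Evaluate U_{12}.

12288

U_3 = -2·(-4) - 4·(-4) = 24
U_4 = -2·24 - 4·(-4) = -32
U_5 = -2·(-32) - 4·24 = -32
U_6 = -2·(-32) - 4·(-32) = 192
U_7 = -2·192 - 4·(-32) = -256
U_8 = -2·(-256) - 4·192 = -256
U_9 = -2·(-256) - 4·(-256) = 1536
U_{10} = -2·1536 - 4·(-256) = -2048
U_{11} = -2·(-2048) - 4·1536 = -2048
U_{12} = -2·(-2048) - 4·(-2048) = 12288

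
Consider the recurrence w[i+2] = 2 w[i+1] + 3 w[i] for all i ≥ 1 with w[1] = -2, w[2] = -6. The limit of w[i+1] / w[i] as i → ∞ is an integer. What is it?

The characteristic equation is r^2 - 2r - 3 = 0, which factors as (r - 3)(r + 1) = 0.
So the roots are 3 and -1. Since |3| > |-1| and the coefficient of 3^i is non-zero, the ratio tends to 3.

3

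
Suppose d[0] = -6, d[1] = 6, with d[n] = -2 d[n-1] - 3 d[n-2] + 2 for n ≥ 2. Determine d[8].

d[2] = -2*6 - 3*(-6) + 2 = 8
d[3] = -2*8 - 3*6 + 2 = -32
d[4] = -2*(-32) - 3*8 + 2 = 42
d[5] = -2*42 - 3*(-32) + 2 = 14
d[6] = -2*14 - 3*42 + 2 = -152
d[7] = -2*(-152) - 3*14 + 2 = 264
d[8] = -2*264 - 3*(-152) + 2 = -70

-70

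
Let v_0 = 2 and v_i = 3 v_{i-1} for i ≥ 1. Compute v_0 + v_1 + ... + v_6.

v_1 = 3*2 = 6
v_2 = 3*6 = 18
v_3 = 3*18 = 54
v_4 = 3*54 = 162
v_5 = 3*162 = 486
v_6 = 3*486 = 1458
Sum = 2 + 6 + 18 + 54 + 162 + 486 + 1458 = 2186

2186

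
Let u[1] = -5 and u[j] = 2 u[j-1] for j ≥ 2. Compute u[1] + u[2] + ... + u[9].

-2555

u[2] = 2(-5) = -10
u[3] = 2(-10) = -20
u[4] = 2(-20) = -40
u[5] = 2(-40) = -80
u[6] = 2(-80) = -160
u[7] = 2(-160) = -320
u[8] = 2(-320) = -640
u[9] = 2(-640) = -1280
Sum = (-5) + (-10) + (-20) + (-40) + (-80) + (-160) + (-320) + (-640) + (-1280) = -2555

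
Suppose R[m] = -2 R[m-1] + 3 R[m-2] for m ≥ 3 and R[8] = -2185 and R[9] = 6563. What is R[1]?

3

Rearranging, R[m-2] = (R[m] + 2 R[m-1]) / 3.
R[7] = (6563 + 2·(-2185)) / 3 = 2193/3 = 731
R[6] = (-2185 + 2·731) / 3 = -723/3 = -241
R[5] = (731 + 2·(-241)) / 3 = 249/3 = 83
R[4] = (-241 + 2·83) / 3 = -75/3 = -25
R[3] = (83 + 2·(-25)) / 3 = 33/3 = 11
R[2] = (-25 + 2·11) / 3 = -3/3 = -1
R[1] = (11 + 2·(-1)) / 3 = 9/3 = 3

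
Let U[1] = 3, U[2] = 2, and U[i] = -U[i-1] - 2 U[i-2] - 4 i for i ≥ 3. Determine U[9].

-68

U[3] = -2 - 2(3) - 12 = -20
U[4] = -(-20) - 2(2) - 16 = 0
U[5] = -0 - 2(-20) - 20 = 20
U[6] = -20 - 2(0) - 24 = -44
U[7] = -(-44) - 2(20) - 28 = -24
U[8] = -(-24) - 2(-44) - 32 = 80
U[9] = -80 - 2(-24) - 36 = -68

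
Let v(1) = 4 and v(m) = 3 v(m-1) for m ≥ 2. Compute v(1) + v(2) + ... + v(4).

v(2) = 3·4 = 12
v(3) = 3·12 = 36
v(4) = 3·36 = 108
Sum = 4 + 12 + 36 + 108 = 160

160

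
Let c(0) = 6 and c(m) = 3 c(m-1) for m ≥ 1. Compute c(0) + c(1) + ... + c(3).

240

c(1) = 3*6 = 18
c(2) = 3*18 = 54
c(3) = 3*54 = 162
Sum = 6 + 18 + 54 + 162 = 240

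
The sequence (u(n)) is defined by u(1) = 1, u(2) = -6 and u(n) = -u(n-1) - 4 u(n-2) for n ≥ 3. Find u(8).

u(3) = -(-6) - 4·1 = 2
u(4) = -2 - 4·(-6) = 22
u(5) = -22 - 4·2 = -30
u(6) = -(-30) - 4·22 = -58
u(7) = -(-58) - 4·(-30) = 178
u(8) = -178 - 4·(-58) = 54

54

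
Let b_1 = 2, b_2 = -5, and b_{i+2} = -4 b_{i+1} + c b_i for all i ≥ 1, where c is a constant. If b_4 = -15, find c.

b_3 = 20 + 2c
b_4 = -80 - 13c
So -80 - 13c = -15, giving c = -5.

-5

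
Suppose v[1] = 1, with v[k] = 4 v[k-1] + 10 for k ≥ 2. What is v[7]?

17746

v[2] = 4(1) + 10 = 14
v[3] = 4(14) + 10 = 66
v[4] = 4(66) + 10 = 274
v[5] = 4(274) + 10 = 1106
v[6] = 4(1106) + 10 = 4434
v[7] = 4(4434) + 10 = 17746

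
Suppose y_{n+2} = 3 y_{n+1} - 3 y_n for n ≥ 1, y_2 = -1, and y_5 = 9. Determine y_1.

Let y_1 = z.
y_3 = -3 - 3z
y_4 = -6 - 9z
y_5 = -9 - 18z
So -9 - 18z = 9, giving z = -1.

-1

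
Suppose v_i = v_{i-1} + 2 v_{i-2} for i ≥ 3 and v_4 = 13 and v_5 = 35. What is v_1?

5

Rearranging, v_{i-2} = (v_i - v_{i-1}) / 2.
v_3 = (35 - 13) / 2 = 22/2 = 11
v_2 = (13 - 11) / 2 = 2/2 = 1
v_1 = (11 - 1) / 2 = 10/2 = 5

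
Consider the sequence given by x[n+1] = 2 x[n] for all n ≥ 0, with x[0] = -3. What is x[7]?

x[1] = 2·(-3) = -6
x[2] = 2·(-6) = -12
x[3] = 2·(-12) = -24
x[4] = 2·(-24) = -48
x[5] = 2·(-48) = -96
x[6] = 2·(-96) = -192
x[7] = 2·(-192) = -384

-384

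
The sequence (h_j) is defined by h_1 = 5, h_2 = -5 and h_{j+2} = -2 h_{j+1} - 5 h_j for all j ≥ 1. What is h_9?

h_3 = -2·(-5) - 5·5 = -15
h_4 = -2·(-15) - 5·(-5) = 55
h_5 = -2·55 - 5·(-15) = -35
h_6 = -2·(-35) - 5·55 = -205
h_7 = -2·(-205) - 5·(-35) = 585
h_8 = -2·585 - 5·(-205) = -145
h_9 = -2·(-145) - 5·585 = -2635

-2635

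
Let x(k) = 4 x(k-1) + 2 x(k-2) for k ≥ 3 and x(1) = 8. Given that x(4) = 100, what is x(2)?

2

Let x(2) = w.
x(3) = 16 + 4w
x(4) = 64 + 18w
So 64 + 18w = 100, giving w = 2.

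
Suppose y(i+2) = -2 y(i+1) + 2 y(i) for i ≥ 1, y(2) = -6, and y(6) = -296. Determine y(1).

1

Let y(1) = z.
y(3) = 12 + 2z
y(4) = -36 - 4z
y(5) = 96 + 12z
y(6) = -264 - 32z
So -264 - 32z = -296, giving z = 1.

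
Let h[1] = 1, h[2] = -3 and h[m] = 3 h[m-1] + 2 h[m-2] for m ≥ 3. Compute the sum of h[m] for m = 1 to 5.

h[3] = 3*(-3) + 2*1 = -7
h[4] = 3*(-7) + 2*(-3) = -27
h[5] = 3*(-27) + 2*(-7) = -95
Sum = 1 + (-3) + (-7) + (-27) + (-95) = -131

-131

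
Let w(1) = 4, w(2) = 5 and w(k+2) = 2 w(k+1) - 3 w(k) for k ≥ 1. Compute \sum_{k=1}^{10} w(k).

w(3) = 2*5 - 3*4 = -2
w(4) = 2*(-2) - 3*5 = -19
w(5) = 2*(-19) - 3*(-2) = -32
w(6) = 2*(-32) - 3*(-19) = -7
w(7) = 2*(-7) - 3*(-32) = 82
w(8) = 2*82 - 3*(-7) = 185
w(9) = 2*185 - 3*82 = 124
w(10) = 2*124 - 3*185 = -307
Sum = 4 + 5 + (-2) + (-19) + (-32) + (-7) + 82 + 185 + 124 + (-307) = 33

33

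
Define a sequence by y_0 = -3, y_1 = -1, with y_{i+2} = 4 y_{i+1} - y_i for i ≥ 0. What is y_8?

y_2 = 4*(-1) - (-3) = -1
y_3 = 4*(-1) - (-1) = -3
y_4 = 4*(-3) - (-1) = -11
y_5 = 4*(-11) - (-3) = -41
y_6 = 4*(-41) - (-11) = -153
y_7 = 4*(-153) - (-41) = -571
y_8 = 4*(-571) - (-153) = -2131

-2131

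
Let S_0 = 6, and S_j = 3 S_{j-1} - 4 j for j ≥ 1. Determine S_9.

S_1 = 3(6) - 4 = 14
S_2 = 3(14) - 8 = 34
S_3 = 3(34) - 12 = 90
S_4 = 3(90) - 16 = 254
S_5 = 3(254) - 20 = 742
S_6 = 3(742) - 24 = 2202
S_7 = 3(2202) - 28 = 6578
S_8 = 3(6578) - 32 = 19702
S_9 = 3(19702) - 36 = 59070

59070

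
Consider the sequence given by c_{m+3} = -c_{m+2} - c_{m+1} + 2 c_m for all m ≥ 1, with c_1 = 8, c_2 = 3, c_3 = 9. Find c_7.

-6

c_4 = -9 - 3 + 2(8) = 4
c_5 = -4 - 9 + 2(3) = -7
c_6 = -(-7) - 4 + 2(9) = 21
c_7 = -21 - (-7) + 2(4) = -6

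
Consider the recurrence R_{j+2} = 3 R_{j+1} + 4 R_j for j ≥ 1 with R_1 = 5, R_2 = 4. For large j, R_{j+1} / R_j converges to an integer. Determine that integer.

The characteristic equation is r^2 - 3r - 4 = 0, which factors as (r - 4)(r + 1) = 0.
So the roots are 4 and -1. Since |4| > |-1| and the coefficient of 4^j is non-zero, the ratio tends to 4.

4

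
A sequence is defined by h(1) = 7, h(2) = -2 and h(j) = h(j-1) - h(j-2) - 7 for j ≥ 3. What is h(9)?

h(3) = (-2) - 7 - 7 = -16
h(4) = (-16) - (-2) - 7 = -21
h(5) = (-21) - (-16) - 7 = -12
h(6) = (-12) - (-21) - 7 = 2
h(7) = 2 - (-12) - 7 = 7
h(8) = 7 - 2 - 7 = -2
h(9) = (-2) - 7 - 7 = -16

-16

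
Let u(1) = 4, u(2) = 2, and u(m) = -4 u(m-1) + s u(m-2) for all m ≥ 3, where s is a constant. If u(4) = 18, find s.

1

u(3) = -8 + 4s
u(4) = 32 - 14s
So 32 - 14s = 18, giving s = 1.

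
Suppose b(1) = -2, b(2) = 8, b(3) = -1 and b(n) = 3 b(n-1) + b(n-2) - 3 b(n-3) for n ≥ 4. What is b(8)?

281

b(4) = 3*(-1) + 8 - 3*(-2) = 11
b(5) = 3*11 + (-1) - 3*8 = 8
b(6) = 3*8 + 11 - 3*(-1) = 38
b(7) = 3*38 + 8 - 3*11 = 89
b(8) = 3*89 + 38 - 3*8 = 281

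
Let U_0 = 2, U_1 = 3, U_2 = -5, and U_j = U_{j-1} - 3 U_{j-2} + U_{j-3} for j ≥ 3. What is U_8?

-82

U_3 = (-5) - 3*3 + 2 = -12
U_4 = (-12) - 3*(-5) + 3 = 6
U_5 = 6 - 3*(-12) + (-5) = 37
U_6 = 37 - 3*6 + (-12) = 7
U_7 = 7 - 3*37 + 6 = -98
U_8 = (-98) - 3*7 + 37 = -82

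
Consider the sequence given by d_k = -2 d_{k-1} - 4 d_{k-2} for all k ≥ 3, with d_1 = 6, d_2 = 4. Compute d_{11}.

d_3 = -2·4 - 4·6 = -32
d_4 = -2·(-32) - 4·4 = 48
d_5 = -2·48 - 4·(-32) = 32
d_6 = -2·32 - 4·48 = -256
d_7 = -2·(-256) - 4·32 = 384
d_8 = -2·384 - 4·(-256) = 256
d_9 = -2·256 - 4·384 = -2048
d_{10} = -2·(-2048) - 4·256 = 3072
d_{11} = -2·3072 - 4·(-2048) = 2048

2048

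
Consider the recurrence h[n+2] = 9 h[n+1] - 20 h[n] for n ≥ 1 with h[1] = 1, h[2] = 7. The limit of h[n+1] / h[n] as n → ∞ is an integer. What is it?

5

The characteristic equation is r^2 - 9r + 20 = 0, which factors as (r - 5)(r - 4) = 0.
So the roots are 5 and 4. Since |5| > |4| and the coefficient of 5^n is non-zero, the ratio tends to 5.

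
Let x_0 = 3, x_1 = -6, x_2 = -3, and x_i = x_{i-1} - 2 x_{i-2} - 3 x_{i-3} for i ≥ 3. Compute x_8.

x_3 = (-3) - 2·(-6) - 3·3 = 0
x_4 = 0 - 2·(-3) - 3·(-6) = 24
x_5 = 24 - 2·0 - 3·(-3) = 33
x_6 = 33 - 2·24 - 3·0 = -15
x_7 = (-15) - 2·33 - 3·24 = -153
x_8 = (-153) - 2·(-15) - 3·33 = -222

-222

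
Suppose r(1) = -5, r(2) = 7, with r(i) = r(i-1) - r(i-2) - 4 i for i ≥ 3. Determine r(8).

r(3) = 7 - (-5) - 12 = 0
r(4) = 0 - 7 - 16 = -23
r(5) = (-23) - 0 - 20 = -43
r(6) = (-43) - (-23) - 24 = -44
r(7) = (-44) - (-43) - 28 = -29
r(8) = (-29) - (-44) - 32 = -17

-17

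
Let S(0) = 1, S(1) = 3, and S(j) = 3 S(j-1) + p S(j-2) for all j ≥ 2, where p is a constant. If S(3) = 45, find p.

3

S(2) = 9 + p
S(3) = 27 + 6p
So 27 + 6p = 45, giving p = 3.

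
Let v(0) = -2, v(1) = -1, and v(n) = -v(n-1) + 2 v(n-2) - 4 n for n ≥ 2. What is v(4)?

v(2) = -(-1) + 2(-2) - 8 = -11
v(3) = -(-11) + 2(-1) - 12 = -3
v(4) = -(-3) + 2(-11) - 16 = -35

-35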